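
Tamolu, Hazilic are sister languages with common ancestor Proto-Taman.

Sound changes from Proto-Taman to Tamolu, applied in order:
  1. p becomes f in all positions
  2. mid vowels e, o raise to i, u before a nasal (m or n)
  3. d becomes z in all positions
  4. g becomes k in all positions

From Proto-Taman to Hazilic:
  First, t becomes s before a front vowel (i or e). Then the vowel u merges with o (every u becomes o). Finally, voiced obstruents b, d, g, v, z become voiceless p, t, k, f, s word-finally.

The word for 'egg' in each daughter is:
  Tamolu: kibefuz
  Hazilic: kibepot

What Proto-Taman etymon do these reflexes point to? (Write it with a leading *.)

Position 5: Tamolu has f, Hazilic has p. Taking the neighbouring segments as reconstructed: Tamolu f could go back to *p or *f; Hazilic p can only go back to *p — the one source consistent with every daughter is *p.
Position 6: Tamolu has u, Hazilic has o. Taking the neighbouring segments as reconstructed: Tamolu u can only go back to *u; Hazilic o could go back to *o or *u — the one source consistent with every daughter is *u.
Continuing position by position gives *kibepud; check it forward:
Tamolu: start from *kibepud.
  rule 1 (unconditioned shift): kibepud → kibefud
  rule 2: no change — kibefud
  rule 3 (unconditioned shift): kibefud → kibefuz
  rule 4: no change — kibefuz
  ⇒ Tamolu kibefuz
Hazilic: start from *kibepud.
  rule 1: no change — kibepud
  rule 2 (vowel merger): kibepud → kibepod
  rule 3 (final devoicing): kibepod → kibepot
  ⇒ Hazilic kibepot
Only *kibepud yields all of Tamolu kibefuz, Hazilic kibepot.

*kibepud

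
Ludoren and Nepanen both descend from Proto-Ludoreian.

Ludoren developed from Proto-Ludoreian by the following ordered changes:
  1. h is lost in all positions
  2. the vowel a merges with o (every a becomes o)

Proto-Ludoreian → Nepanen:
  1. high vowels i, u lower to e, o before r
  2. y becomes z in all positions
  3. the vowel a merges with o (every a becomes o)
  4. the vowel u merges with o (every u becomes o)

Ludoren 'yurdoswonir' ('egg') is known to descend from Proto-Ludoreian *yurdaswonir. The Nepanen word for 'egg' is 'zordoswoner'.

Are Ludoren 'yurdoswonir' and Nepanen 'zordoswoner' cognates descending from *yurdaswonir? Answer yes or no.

yes

Derive the expected Nepanen reflex of *yurdaswonir:
Nepanen: start from *yurdaswonir.
  rule 1 (pre-rhotic lowering): yurdaswonir → yordaswoner
  rule 2 (unconditioned shift): yordaswoner → zordaswoner
  rule 3 (vowel merger): zordaswoner → zordoswoner
  rule 4: no change — zordoswoner
  ⇒ Nepanen zordoswoner
Nepanen 'zordoswoner' matches the regular reflex exactly, so the pair is cognate.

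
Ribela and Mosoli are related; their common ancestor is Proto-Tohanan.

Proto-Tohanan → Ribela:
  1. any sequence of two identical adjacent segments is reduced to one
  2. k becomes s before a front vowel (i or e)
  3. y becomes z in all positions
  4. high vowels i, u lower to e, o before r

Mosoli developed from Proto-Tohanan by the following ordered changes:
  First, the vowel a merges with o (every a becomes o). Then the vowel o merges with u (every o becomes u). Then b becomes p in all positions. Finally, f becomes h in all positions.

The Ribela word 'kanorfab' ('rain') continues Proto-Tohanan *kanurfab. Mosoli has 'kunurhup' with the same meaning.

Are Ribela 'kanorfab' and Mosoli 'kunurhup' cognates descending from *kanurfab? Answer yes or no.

yes

Derive the expected Mosoli reflex of *kanurfab:
Mosoli: start from *kanurfab.
  rule 1 (vowel merger): kanurfab → konurfob
  rule 2 (vowel merger): konurfob → kunurfub
  rule 3 (unconditioned shift): kunurfub → kunurfup
  rule 4 (unconditioned shift): kunurfup → kunurhup
  ⇒ Mosoli kunurhup
Mosoli 'kunurhup' matches the regular reflex exactly, so the pair is cognate.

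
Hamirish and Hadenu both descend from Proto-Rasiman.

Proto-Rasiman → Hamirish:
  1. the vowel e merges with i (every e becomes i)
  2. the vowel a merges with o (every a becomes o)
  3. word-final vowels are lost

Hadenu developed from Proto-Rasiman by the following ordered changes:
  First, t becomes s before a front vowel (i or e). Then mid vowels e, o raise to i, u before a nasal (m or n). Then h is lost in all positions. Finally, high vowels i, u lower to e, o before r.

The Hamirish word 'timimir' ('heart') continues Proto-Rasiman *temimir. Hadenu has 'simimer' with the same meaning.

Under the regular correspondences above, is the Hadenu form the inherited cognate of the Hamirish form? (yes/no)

Derive the expected Hadenu reflex of *temimir:
Hadenu: *temimir > semimir > simimir > simimer  (by palatalisation, pre-nasal raising, pre-rhotic lowering)
Hadenu 'simimer' matches the regular reflex exactly, so the pair is cognate.

yes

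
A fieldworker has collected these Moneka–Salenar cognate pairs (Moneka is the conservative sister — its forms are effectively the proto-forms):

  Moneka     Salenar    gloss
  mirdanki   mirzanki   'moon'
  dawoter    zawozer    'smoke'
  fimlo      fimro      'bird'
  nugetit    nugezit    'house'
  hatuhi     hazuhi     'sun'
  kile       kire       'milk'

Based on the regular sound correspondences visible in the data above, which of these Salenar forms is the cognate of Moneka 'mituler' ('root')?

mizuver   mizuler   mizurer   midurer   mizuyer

hatuhi ~ hazuhi — Moneka t corresponds to Salenar z between vowels (before a back vowel).
kile ~ kire — Moneka l corresponds to Salenar r between vowels (before a front vowel).
Applying these to Moneka 'mituler':
  mituler → mizuler   (t→z between vowels (before a back vowel))
  mizuler → mizurer   (l→r between vowels (before a front vowel))
So the Salenar cognate is 'mizurer'.

mizurer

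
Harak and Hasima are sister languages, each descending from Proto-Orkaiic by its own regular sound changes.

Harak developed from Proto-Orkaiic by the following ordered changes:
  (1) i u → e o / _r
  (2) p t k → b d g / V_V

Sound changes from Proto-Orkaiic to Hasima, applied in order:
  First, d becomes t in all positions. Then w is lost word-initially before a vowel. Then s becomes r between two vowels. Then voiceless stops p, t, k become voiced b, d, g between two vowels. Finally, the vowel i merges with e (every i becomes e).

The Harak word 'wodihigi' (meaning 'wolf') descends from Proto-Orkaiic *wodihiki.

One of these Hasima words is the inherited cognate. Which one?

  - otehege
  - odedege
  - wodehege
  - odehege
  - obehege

odehege

Hasima: start from *wodihiki.
  rule 1 (unconditioned shift): wodihiki → wotihiki
  rule 2 (glide loss): wotihiki → otihiki
  rule 3: no change — otihiki
  rule 4 (intervocalic voicing): otihiki → odihigi
  rule 5 (vowel merger): odihigi → odehege
  ⇒ Hasima odehege
Among the options, 'odehege' alone shows every Hasima change applied in order.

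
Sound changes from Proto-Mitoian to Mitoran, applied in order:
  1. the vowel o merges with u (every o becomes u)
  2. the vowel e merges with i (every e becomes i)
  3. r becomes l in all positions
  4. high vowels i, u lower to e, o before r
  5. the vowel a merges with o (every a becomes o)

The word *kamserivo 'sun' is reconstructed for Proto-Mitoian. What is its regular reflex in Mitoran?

Mitoran: start from *kamserivo.
  rule 1 (vowel merger): kamserivo → kamserivu
  rule 2 (vowel merger): kamserivu → kamsirivu
  rule 3 (unconditioned shift): kamsirivu → kamsilivu
  rule 4: no change — kamsilivu
  rule 5 (vowel merger): kamsilivu → komsilivu
  ⇒ Mitoran komsilivu

komsilivu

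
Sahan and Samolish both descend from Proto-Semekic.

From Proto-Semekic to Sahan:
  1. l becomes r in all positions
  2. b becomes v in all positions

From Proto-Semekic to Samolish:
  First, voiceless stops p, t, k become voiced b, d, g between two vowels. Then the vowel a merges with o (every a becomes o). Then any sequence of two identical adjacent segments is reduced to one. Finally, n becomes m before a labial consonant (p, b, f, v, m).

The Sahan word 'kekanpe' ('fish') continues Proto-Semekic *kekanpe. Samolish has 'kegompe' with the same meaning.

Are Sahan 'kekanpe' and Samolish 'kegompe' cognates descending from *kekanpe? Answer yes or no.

Derive the expected Samolish reflex of *kekanpe:
Samolish: *kekanpe
  kekanpe → keganpe   [intervocalic voicing]
  keganpe → kegonpe   [vowel merger]
  kegonpe (rule 3 does not apply)
  kegonpe → kegompe   [nasal place assimilation]
  giving Samolish kegompe.
Samolish 'kegompe' matches the regular reflex exactly, so the pair is cognate.

yes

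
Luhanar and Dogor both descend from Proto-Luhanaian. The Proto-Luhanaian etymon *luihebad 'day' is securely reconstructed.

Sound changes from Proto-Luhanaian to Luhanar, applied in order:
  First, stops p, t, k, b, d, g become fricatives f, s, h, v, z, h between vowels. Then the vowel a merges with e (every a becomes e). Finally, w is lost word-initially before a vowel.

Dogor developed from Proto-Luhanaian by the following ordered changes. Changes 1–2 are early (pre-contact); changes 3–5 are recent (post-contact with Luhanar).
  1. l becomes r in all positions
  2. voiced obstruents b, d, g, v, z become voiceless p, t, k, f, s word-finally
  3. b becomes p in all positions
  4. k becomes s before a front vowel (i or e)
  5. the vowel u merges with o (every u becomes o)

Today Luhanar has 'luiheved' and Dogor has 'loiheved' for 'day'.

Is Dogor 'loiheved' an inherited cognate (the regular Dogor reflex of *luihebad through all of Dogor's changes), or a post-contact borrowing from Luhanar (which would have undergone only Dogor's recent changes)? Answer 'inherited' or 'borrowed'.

If inherited, *luihebad would pass through all of Dogor's changes:
Dogor: start from *luihebad.
  rule 1 (unconditioned shift): luihebad → ruihebad
  rule 2 (final devoicing): ruihebad → ruihebat
  rule 3 (unconditioned shift): ruihebat → ruihepat
  rule 4: no change — ruihepat
  rule 5 (vowel merger): ruihepat → roihepat
  ⇒ Dogor roihepat
If borrowed from Luhanar 'luiheved' after the early changes, it would undergo only the recent ones:
  rule 3 (unconditioned shift): no change (luiheved)
  rule 4 (palatalisation): no change (luiheved)
  rule 5 (vowel merger): luiheved → loiheved
  ⇒ as a loan: loiheved
Dogor 'loiheved' matches the loan outcome 'loiheved', not the inherited 'roihepat' — it skipped the early Dogor changes, so it was borrowed from Luhanar.

borrowed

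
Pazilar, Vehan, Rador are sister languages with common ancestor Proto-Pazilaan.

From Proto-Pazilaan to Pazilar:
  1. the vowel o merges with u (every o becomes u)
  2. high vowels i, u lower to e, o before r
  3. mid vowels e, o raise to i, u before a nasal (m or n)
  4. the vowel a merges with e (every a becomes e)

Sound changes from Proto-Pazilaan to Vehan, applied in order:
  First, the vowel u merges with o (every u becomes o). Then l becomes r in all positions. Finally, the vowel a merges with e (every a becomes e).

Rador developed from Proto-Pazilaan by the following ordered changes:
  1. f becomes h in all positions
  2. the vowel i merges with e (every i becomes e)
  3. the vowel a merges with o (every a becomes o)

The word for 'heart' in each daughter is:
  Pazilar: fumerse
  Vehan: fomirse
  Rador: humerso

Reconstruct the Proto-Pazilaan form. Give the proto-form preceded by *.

*fumirsa

Position 4: Pazilar has e, Vehan has i, Rador has e. Vehan preserves i here (none of its changes turn any other segment into i), so the proto-segment is *i.
Position 7: Pazilar has e, Vehan has e, Rador has o. Taking the neighbouring segments as reconstructed: Pazilar e could go back to *a or *e; Vehan e could go back to *a or *e; Rador o could go back to *a or *o — the one source consistent with every daughter is *a.
Position 1: Pazilar has f, Vehan has f, Rador has h. Pazilar preserves f here (none of its changes turn any other segment into f), so the proto-segment is *f.
Continuing position by position gives *fumirsa; check it forward:
Pazilar: *fumirsa
  fumirsa (rule 1 does not apply)
  fumirsa → fumersa   [pre-rhotic lowering]
  fumersa (rule 3 does not apply)
  fumersa → fumerse   [vowel merger]
  giving Pazilar fumerse.
Vehan: start from *fumirsa.
  rule 1 (vowel merger): fumirsa → fomirsa
  rule 2: no change — fomirsa
  rule 3 (vowel merger): fomirsa → fomirse
  ⇒ Vehan fomirse
Rador: *fumirsa > humirsa > humersa > humerso  (by unconditioned shift, vowel merger, vowel merger)
*fumirsa is the unique common source.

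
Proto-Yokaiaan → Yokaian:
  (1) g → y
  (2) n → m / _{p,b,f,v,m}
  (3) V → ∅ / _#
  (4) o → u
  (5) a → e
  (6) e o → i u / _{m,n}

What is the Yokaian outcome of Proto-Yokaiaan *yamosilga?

Yokaian: *yamosilga
  yamosilga → yamosilya   [unconditioned shift]
  yamosilya (rule 2 does not apply)
  yamosilya → yamosily   [apocope]
  yamosily → yamusily   [vowel merger]
  yamusily → yemusily   [vowel merger]
  yemusily → yimusily   [pre-nasal raising]
  giving Yokaian yimusily.

yimusily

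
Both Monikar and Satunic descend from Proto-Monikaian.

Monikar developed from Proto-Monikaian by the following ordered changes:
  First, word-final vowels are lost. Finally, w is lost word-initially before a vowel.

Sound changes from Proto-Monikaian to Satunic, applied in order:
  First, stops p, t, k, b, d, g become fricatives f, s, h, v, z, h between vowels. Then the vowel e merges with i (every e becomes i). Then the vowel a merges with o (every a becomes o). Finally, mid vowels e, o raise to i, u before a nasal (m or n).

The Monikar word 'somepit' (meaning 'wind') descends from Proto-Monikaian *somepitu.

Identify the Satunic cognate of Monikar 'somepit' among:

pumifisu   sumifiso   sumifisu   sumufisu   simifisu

sumifisu

Satunic: *somepitu > somefisu > somifisu > sumifisu  (by intervocalic lenition, vowel merger, pre-nasal raising)
Among the options, 'sumifisu' alone shows every Satunic change applied in order.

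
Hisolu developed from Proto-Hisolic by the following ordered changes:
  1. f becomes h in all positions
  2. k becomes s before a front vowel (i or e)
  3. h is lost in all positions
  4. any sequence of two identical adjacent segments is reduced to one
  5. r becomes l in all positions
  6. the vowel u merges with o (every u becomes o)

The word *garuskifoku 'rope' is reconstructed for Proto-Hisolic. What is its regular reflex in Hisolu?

Hisolu: start from *garuskifoku.
  rule 1 (unconditioned shift): garuskifoku → garuskihoku
  rule 2 (palatalisation): garuskihoku → garussihoku
  rule 3 (h-loss): garussihoku → garussioku
  rule 4 (degemination): garussioku → garusioku
  rule 5 (unconditioned shift): garusioku → galusioku
  rule 6 (vowel merger): galusioku → galosioko
  ⇒ Hisolu galosioko

galosioko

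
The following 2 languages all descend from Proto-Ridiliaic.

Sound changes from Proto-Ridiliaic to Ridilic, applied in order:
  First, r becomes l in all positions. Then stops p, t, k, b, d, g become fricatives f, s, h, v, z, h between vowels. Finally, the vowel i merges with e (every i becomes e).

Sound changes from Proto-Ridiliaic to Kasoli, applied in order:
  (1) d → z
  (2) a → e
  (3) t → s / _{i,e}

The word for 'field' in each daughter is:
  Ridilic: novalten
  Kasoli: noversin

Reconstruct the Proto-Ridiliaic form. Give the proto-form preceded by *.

*novartin

Position 6: Ridilic has t, Kasoli has s. Ridilic preserves t here (none of its changes turn any other segment into t), so the proto-segment is *t.
Position 5: Ridilic has l, Kasoli has r. Kasoli preserves r here (none of its changes turn any other segment into r), so the proto-segment is *r.
Continuing position by position gives *novartin; check it forward:
Ridilic: *novartin
  novartin → novaltin   [unconditioned shift]
  novaltin (rule 2 does not apply)
  novaltin → novalten   [vowel merger]
  giving Ridilic novalten.
Kasoli: start from *novartin.
  rule 1: no change — novartin
  rule 2 (vowel merger): novartin → novertin
  rule 3 (palatalisation): novertin → noversin
  ⇒ Kasoli noversin
Only *novartin yields all of Ridilic novalten, Kasoli noversin.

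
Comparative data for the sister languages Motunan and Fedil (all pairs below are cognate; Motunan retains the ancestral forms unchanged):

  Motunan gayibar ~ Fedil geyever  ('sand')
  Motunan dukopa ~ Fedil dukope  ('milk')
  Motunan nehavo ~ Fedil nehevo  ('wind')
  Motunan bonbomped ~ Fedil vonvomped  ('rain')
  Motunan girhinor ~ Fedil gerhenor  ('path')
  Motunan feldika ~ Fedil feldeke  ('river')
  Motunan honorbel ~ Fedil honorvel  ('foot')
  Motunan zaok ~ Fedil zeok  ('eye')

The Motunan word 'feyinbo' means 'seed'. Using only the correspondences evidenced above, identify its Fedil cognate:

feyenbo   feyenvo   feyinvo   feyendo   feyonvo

girhinor ~ gerhenor — Motunan i corresponds to Fedil e after a consonant, before a nasal.
bonbomped ~ vonvomped — Motunan b corresponds to Fedil v after a consonant, before a back vowel.
Applying these to Motunan 'feyinbo':
  feyinbo → feyenbo   (i→e after a consonant, before a nasal)
  feyenbo → feyenvo   (b→v after a consonant, before a back vowel)
So the Fedil cognate is 'feyenvo'.

feyenvo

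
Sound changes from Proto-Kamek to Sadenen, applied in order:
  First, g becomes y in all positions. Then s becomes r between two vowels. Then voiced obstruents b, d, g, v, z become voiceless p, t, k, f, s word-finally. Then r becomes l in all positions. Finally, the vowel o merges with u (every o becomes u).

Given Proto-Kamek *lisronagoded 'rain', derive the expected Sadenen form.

Sadenen: start from *lisronagoded.
  rule 1 (unconditioned shift): lisronagoded → lisronayoded
  rule 2: no change — lisronayoded
  rule 3 (final devoicing): lisronayoded → lisronayodet
  rule 4 (unconditioned shift): lisronayodet → lislonayodet
  rule 5 (vowel merger): lislonayodet → lislunayudet
  ⇒ Sadenen lislunayudet

lislunayudet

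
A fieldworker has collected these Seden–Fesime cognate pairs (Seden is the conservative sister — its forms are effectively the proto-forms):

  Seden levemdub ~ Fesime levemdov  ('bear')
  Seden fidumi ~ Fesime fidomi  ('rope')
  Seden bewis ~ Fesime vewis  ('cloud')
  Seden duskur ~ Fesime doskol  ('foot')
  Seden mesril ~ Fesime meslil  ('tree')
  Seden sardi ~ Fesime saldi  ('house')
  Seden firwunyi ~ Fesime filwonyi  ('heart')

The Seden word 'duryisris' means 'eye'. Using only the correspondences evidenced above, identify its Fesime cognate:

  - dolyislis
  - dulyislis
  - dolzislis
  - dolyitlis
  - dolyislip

duskur ~ doskol — Seden u corresponds to Fesime o after a consonant, before r.
sardi ~ saldi, firwunyi ~ filwonyi — Seden r corresponds to Fesime l after a vowel, before a consonant other than r, m, n, p, b, f, v.
mesril ~ meslil — Seden r corresponds to Fesime l after a consonant, before a front vowel.
Applying these to Seden 'duryisris':
  duryisris → doryisris   (u→o after a consonant, before r)
  doryisris → dolyisris   (r→l after a vowel, before a consonant other than r, m, n, p, b, f, v)
  dolyisris → dolyislis   (r→l after a consonant, before a front vowel)
So the Fesime cognate is 'dolyislis'.

dolyislis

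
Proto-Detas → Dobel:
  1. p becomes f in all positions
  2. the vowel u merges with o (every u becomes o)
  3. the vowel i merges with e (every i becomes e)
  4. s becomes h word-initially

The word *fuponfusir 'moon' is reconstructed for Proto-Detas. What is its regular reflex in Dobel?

Dobel: start from *fuponfusir.
  rule 1 (unconditioned shift): fuponfusir → fufonfusir
  rule 2 (vowel merger): fufonfusir → fofonfosir
  rule 3 (vowel merger): fofonfosir → fofonfoser
  rule 4: no change — fofonfoser
  ⇒ Dobel fofonfoser

fofonfoser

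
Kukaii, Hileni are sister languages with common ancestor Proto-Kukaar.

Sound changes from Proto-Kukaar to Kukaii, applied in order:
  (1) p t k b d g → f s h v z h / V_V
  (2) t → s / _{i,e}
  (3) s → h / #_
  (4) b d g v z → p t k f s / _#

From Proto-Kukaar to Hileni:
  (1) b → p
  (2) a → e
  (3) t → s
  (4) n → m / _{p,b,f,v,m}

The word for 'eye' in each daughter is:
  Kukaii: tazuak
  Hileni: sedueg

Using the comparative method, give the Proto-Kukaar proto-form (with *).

Position 5: Kukaii has a, Hileni has e. Kukaii preserves a here (none of its changes turn any other segment into a), so the proto-segment is *a.
Position 1: Kukaii has t, Hileni has s. Taking the neighbouring segments as reconstructed: Kukaii t can only go back to *t; Hileni s could go back to *t or *s — the one source consistent with every daughter is *t.
Continuing position by position gives *taduag; check it forward:
Kukaii: start from *taduag.
  rule 1 (intervocalic lenition): taduag → tazuag
  rule 2: no change — tazuag
  rule 3: no change — tazuag
  rule 4 (final devoicing): tazuag → tazuak
  ⇒ Kukaii tazuak
Hileni: *taduag > tedueg > sedueg  (by vowel merger, unconditioned shift)
Only *taduag yields all of Kukaii tazuak, Hileni sedueg.

*taduag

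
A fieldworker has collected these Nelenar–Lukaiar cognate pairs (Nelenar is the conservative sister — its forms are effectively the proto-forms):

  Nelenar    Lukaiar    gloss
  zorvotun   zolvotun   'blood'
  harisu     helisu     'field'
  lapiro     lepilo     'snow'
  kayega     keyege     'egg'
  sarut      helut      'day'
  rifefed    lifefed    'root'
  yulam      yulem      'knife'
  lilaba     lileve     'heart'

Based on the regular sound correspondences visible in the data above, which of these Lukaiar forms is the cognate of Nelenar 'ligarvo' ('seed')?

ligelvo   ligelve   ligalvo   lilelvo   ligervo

harisu ~ helisu, sarut ~ helut — Nelenar a corresponds to Lukaiar e after a consonant, before r.
zorvotun ~ zolvotun — Nelenar r corresponds to Lukaiar l after a vowel, before a labial obstruent.
Applying these to Nelenar 'ligarvo':
  ligarvo → ligervo   (a→e after a consonant, before r)
  ligervo → ligelvo   (r→l after a vowel, before a labial obstruent)
So the Lukaiar cognate is 'ligelvo'.

ligelvo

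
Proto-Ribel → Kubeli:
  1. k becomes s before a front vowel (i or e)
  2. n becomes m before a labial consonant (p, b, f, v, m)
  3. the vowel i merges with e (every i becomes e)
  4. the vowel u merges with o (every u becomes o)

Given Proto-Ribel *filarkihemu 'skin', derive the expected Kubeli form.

Kubeli: *filarkihemu
  filarkihemu → filarsihemu   [palatalisation]
  filarsihemu (rule 2 does not apply)
  filarsihemu → felarsehemu   [vowel merger]
  felarsehemu → felarsehemo   [vowel merger]
  giving Kubeli felarsehemo.

felarsehemo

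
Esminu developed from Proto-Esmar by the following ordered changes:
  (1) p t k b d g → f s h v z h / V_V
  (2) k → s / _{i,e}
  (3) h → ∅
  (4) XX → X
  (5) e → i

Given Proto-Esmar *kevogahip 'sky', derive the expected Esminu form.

sivoaip

Esminu: start from *kevogahip.
  rule 1 (intervocalic lenition): kevogahip → kevohahip
  rule 2 (palatalisation): kevohahip → sevohahip
  rule 3 (h-loss): sevohahip → sevoaip
  rule 4: no change — sevoaip
  rule 5 (vowel merger): sevoaip → sivoaip
  ⇒ Esminu sivoaip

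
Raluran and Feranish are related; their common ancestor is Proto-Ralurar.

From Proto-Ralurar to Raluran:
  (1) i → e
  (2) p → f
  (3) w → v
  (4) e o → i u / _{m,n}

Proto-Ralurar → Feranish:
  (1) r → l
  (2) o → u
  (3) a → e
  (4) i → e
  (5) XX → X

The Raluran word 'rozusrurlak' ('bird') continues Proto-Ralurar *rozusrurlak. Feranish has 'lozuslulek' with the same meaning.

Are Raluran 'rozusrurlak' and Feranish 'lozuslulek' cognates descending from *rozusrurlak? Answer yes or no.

no

Derive the expected Feranish reflex of *rozusrurlak:
Feranish: *rozusrurlak
  rozusrurlak → lozuslullak   [unconditioned shift]
  lozuslullak → luzuslullak   [vowel merger]
  luzuslullak → luzuslullek   [vowel merger]
  luzuslullek (rule 4 does not apply)
  luzuslullek → luzuslulek   [degemination]
  giving Feranish luzuslulek.
The regular Feranish reflex would be 'luzuslulek', but the attested form is 'lozuslulek'. The correspondence is irregular, so they are not cognates (the Feranish form has a different source).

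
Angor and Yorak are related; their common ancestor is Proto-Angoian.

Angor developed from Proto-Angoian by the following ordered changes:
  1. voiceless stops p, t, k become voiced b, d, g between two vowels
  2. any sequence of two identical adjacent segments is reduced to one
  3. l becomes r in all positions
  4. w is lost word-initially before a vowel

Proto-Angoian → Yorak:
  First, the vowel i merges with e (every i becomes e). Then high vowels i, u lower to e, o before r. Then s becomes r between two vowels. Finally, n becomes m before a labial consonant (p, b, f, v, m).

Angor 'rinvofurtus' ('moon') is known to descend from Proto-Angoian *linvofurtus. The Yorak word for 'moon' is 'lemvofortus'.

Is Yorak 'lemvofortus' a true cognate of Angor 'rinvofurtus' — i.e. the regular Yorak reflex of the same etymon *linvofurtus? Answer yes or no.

Derive the expected Yorak reflex of *linvofurtus:
Yorak: start from *linvofurtus.
  rule 1 (vowel merger): linvofurtus → lenvofurtus
  rule 2 (pre-rhotic lowering): lenvofurtus → lenvofortus
  rule 3: no change — lenvofortus
  rule 4 (nasal place assimilation): lenvofortus → lemvofortus
  ⇒ Yorak lemvofortus
Yorak 'lemvofortus' matches the regular reflex exactly, so the pair is cognate.

yes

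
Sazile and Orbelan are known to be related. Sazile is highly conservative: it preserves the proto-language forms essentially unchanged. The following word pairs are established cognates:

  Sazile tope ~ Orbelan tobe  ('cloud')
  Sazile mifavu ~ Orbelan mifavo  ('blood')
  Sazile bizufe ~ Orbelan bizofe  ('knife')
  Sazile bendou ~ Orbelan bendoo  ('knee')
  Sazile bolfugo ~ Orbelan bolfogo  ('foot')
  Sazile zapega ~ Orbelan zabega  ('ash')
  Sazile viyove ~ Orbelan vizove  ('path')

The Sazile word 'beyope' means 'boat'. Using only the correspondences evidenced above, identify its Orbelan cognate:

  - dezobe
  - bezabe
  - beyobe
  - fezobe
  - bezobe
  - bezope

viyove ~ vizove — Sazile y corresponds to Orbelan z between vowels (before a back vowel).
tope ~ tobe, zapega ~ zabega — Sazile p corresponds to Orbelan b between vowels (before a front vowel).
Applying these to Sazile 'beyope':
  beyope → bezope   (y→z between vowels (before a back vowel))
  bezope → bezobe   (p→b between vowels (before a front vowel))
So the Orbelan cognate is 'bezobe'.

bezobe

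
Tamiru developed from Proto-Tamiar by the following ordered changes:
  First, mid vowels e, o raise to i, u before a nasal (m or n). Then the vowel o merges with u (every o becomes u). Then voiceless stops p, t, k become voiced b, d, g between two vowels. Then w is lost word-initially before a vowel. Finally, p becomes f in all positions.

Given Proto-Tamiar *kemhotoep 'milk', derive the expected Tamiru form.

Tamiru: *kemhotoep
  kemhotoep → kimhotoep   [pre-nasal raising]
  kimhotoep → kimhutuep   [vowel merger]
  kimhutuep → kimhuduep   [intervocalic voicing]
  kimhuduep (rule 4 does not apply)
  kimhuduep → kimhuduef   [unconditioned shift]
  giving Tamiru kimhuduef.

kimhuduef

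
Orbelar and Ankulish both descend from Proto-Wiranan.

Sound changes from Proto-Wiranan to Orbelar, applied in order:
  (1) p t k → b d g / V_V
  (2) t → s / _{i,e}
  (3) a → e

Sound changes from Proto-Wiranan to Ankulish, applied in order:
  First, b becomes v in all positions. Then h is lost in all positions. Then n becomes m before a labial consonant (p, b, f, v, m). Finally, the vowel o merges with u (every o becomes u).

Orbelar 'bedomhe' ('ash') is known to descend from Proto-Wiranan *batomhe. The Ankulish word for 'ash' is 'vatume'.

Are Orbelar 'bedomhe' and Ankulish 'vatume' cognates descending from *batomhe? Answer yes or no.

yes

Derive the expected Ankulish reflex of *batomhe:
Ankulish: *batomhe
  batomhe → vatomhe   [unconditioned shift]
  vatomhe → vatome   [h-loss]
  vatome (rule 3 does not apply)
  vatome → vatume   [vowel merger]
  giving Ankulish vatume.
Ankulish 'vatume' matches the regular reflex exactly, so the pair is cognate.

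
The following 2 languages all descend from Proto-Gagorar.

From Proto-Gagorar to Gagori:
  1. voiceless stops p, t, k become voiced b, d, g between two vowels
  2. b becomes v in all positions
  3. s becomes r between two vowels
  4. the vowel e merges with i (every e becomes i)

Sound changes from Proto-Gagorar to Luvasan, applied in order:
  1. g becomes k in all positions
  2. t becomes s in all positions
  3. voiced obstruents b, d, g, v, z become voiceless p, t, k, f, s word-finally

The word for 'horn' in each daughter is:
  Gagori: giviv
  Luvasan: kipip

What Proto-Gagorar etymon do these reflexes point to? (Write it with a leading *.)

Position 3: Gagori has v, Luvasan has p. Taking the neighbouring segments as reconstructed: Gagori v could go back to *p or *b or *v; Luvasan p can only go back to *p — the one source consistent with every daughter is *p.
Position 5: Gagori has v, Luvasan has p. Taking the neighbouring segments as reconstructed: Gagori v could go back to *b or *v; Luvasan p could go back to *p or *b — the one source consistent with every daughter is *b.
Verify the candidate proto-form against each daughter:
Gagori: *gipib > gibib > giviv  (by intervocalic voicing, unconditioned shift)
Luvasan: *gipib
  gipib → kipib   [unconditioned shift]
  kipib (rule 2 does not apply)
  kipib → kipip   [final devoicing]
  giving Luvasan kipip.
No other proto-form is consistent with every reflex, so the reconstruction is *gipib.

*gipib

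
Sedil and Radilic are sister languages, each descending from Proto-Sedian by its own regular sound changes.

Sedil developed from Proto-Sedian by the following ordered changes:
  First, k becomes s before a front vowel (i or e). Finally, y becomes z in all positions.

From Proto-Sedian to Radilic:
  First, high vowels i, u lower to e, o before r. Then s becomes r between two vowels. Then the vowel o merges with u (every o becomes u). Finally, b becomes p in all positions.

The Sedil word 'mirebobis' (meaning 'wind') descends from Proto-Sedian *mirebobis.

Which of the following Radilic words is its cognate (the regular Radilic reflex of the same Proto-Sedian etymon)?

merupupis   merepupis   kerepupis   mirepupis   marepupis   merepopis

Radilic: *mirebobis > merebobis > merebubis > merepupis  (by pre-rhotic lowering, vowel merger, unconditioned shift)
Among the options, 'merepupis' alone shows every Radilic change applied in order.

merepupis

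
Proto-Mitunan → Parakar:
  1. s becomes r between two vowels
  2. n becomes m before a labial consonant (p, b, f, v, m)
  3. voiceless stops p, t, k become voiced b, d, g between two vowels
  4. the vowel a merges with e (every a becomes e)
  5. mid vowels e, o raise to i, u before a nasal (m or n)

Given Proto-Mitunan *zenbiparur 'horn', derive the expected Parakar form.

zimbiberur

Parakar: *zenbiparur
  zenbiparur (rule 1 does not apply)
  zenbiparur → zembiparur   [nasal place assimilation]
  zembiparur → zembibarur   [intervocalic voicing]
  zembibarur → zembiberur   [vowel merger]
  zembiberur → zimbiberur   [pre-nasal raising]
  giving Parakar zimbiberur.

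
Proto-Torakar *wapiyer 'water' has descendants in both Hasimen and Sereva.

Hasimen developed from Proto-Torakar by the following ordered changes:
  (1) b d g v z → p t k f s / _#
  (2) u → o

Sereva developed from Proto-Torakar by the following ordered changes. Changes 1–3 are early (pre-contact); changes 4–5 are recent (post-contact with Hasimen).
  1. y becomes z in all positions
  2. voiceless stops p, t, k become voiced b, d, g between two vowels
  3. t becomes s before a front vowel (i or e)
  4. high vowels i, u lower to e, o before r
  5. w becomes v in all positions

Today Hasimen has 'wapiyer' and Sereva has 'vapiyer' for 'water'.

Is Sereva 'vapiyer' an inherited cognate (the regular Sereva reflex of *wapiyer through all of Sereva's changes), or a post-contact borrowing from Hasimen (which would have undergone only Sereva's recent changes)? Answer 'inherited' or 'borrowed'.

borrowed

If inherited, *wapiyer would pass through all of Sereva's changes:
Sereva: *wapiyer > wapizer > wabizer > vabizer  (by unconditioned shift, intervocalic voicing, unconditioned shift)
If borrowed from Hasimen 'wapiyer' after the early changes, it would undergo only the recent ones:
  rule 4 (pre-rhotic lowering): no change (wapiyer)
  rule 5 (unconditioned shift): wapiyer → vapiyer
  ⇒ as a loan: vapiyer
Sereva 'vapiyer' matches the loan outcome 'vapiyer', not the inherited 'vabizer' — it skipped the early Sereva changes, so it was borrowed from Hasimen.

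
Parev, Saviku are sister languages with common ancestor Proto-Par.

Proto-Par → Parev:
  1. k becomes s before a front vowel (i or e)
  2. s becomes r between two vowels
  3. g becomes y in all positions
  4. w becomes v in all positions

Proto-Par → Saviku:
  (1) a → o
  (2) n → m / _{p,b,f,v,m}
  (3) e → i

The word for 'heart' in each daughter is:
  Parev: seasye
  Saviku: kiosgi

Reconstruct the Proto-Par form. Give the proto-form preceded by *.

*keasge

Position 1: Parev has s, Saviku has k. Saviku preserves k here (none of its changes turn any other segment into k), so the proto-segment is *k.
Position 2: Parev has e, Saviku has i. Parev preserves e here (none of its changes turn any other segment into e), so the proto-segment is *e.
This points to *keasge. Verify forward in each daughter:
Parev: *keasge > seasge > seasye  (by palatalisation, unconditioned shift)
Saviku: start from *keasge.
  rule 1 (vowel merger): keasge → keosge
  rule 2: no change — keosge
  rule 3 (vowel merger): keosge → kiosgi
  ⇒ Saviku kiosgi
Only *keasge yields all of Parev seasye, Saviku kiosgi.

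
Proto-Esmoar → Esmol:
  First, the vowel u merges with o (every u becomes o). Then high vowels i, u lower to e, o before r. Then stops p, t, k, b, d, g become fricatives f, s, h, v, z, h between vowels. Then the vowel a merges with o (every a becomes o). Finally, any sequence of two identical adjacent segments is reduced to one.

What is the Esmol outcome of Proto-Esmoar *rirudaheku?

Esmol: *rirudaheku
  rirudaheku → rirodaheko   [vowel merger]
  rirodaheko → rerodaheko   [pre-rhotic lowering]
  rerodaheko → rerozaheho   [intervocalic lenition]
  rerozaheho → rerozoheho   [vowel merger]
  rerozoheho (rule 5 does not apply)
  giving Esmol rerozoheho.

rerozoheho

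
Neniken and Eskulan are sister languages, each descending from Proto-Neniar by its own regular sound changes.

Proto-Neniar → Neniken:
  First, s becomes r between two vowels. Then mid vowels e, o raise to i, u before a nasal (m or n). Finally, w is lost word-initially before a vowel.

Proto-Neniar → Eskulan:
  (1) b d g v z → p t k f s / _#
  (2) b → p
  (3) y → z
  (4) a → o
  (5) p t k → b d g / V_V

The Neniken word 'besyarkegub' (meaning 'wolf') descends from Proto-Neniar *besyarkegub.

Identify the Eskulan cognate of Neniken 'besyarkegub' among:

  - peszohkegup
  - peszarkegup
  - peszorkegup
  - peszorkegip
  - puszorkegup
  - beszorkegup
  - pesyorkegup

peszorkegup

Eskulan: start from *besyarkegub.
  rule 1 (final devoicing): besyarkegub → besyarkegup
  rule 2 (unconditioned shift): besyarkegup → pesyarkegup
  rule 3 (unconditioned shift): pesyarkegup → peszarkegup
  rule 4 (vowel merger): peszarkegup → peszorkegup
  rule 5: no change — peszorkegup
  ⇒ Eskulan peszorkegup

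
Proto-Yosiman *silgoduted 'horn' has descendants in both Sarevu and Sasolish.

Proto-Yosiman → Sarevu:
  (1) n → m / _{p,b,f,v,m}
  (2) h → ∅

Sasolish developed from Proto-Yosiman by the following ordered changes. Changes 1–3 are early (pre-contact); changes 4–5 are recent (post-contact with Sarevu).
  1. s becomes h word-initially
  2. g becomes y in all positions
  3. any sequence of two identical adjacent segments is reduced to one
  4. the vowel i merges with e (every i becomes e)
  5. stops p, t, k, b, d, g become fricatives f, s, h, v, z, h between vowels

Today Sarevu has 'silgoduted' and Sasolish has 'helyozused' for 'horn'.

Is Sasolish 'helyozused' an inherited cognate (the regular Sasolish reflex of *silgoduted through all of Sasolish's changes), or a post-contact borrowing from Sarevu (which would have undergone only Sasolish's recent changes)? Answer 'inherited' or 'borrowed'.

inherited

If inherited, *silgoduted would pass through all of Sasolish's changes:
Sasolish: start from *silgoduted.
  rule 1 (debuccalisation): silgoduted → hilgoduted
  rule 2 (unconditioned shift): hilgoduted → hilyoduted
  rule 3: no change — hilyoduted
  rule 4 (vowel merger): hilyoduted → helyoduted
  rule 5 (intervocalic lenition): helyoduted → helyozused
  ⇒ Sasolish helyozused
If borrowed from Sarevu 'silgoduted' after the early changes, it would undergo only the recent ones:
  rule 4 (vowel merger): silgoduted → selgoduted
  rule 5 (intervocalic lenition): selgoduted → selgozused
  ⇒ as a loan: selgozused
Sasolish 'helyozused' matches the inherited outcome exactly, so it is an inherited cognate, not a loan.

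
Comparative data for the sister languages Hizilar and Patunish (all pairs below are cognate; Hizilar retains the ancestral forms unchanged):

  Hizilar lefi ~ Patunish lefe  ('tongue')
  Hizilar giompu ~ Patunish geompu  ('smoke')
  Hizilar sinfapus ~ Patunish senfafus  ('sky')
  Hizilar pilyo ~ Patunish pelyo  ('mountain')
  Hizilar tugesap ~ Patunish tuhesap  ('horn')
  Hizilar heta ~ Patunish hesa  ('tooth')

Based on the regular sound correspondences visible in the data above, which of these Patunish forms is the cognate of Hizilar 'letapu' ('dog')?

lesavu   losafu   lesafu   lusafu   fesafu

lesafu

heta ~ hesa — Hizilar t corresponds to Patunish s between vowels (before a back vowel).
sinfapus ~ senfafus — Hizilar p corresponds to Patunish f between vowels (before a back vowel).
Applying these to Hizilar 'letapu':
  letapu → lesapu   (t→s between vowels (before a back vowel))
  lesapu → lesafu   (p→f between vowels (before a back vowel))
So the Patunish cognate is 'lesafu'.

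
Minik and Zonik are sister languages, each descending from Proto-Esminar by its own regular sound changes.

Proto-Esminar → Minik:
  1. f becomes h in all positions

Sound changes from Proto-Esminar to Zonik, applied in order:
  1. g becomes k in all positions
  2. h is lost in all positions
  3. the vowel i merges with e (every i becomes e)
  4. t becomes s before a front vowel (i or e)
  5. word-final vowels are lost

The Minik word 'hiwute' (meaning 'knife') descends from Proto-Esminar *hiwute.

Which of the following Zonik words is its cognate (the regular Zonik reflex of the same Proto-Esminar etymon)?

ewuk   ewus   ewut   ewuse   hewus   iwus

ewus

Zonik: *hiwute > iwute > ewute > ewuse > ewus  (by h-loss, vowel merger, palatalisation, apocope)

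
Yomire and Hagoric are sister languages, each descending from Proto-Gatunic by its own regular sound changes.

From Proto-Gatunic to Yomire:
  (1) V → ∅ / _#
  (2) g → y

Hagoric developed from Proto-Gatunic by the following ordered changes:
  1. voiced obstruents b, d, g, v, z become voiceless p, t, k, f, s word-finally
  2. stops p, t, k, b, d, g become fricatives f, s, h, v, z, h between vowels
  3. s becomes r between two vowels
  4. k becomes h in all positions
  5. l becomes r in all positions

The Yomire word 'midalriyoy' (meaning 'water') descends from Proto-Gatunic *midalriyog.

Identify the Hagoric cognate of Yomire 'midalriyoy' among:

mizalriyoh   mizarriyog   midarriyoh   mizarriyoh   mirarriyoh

Hagoric: *midalriyog
  midalriyog → midalriyok   [final devoicing]
  midalriyok → mizalriyok   [intervocalic lenition]
  mizalriyok (rule 3 does not apply)
  mizalriyok → mizalriyoh   [unconditioned shift]
  mizalriyoh → mizarriyoh   [unconditioned shift]
  giving Hagoric mizarriyoh.
Only 'mizarriyoh' matches the regular Hagoric development of *midalriyog.

mizarriyoh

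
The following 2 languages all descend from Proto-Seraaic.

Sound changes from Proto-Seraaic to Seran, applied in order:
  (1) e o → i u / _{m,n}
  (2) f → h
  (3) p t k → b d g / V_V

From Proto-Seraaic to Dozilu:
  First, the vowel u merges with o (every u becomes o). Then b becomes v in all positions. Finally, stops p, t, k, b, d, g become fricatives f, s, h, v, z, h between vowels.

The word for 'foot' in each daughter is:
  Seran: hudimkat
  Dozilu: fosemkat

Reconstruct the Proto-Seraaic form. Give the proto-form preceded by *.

*futemkat

Position 4: Seran has i, Dozilu has e. Dozilu preserves e here (none of its changes turn any other segment into e), so the proto-segment is *e.
Position 3: Seran has d, Dozilu has s. Taking the neighbouring segments as reconstructed: Seran d could go back to *t or *d; Dozilu s could go back to *t or *s — the one source consistent with every daughter is *t.
Position 1: Seran has h, Dozilu has f. Taking the neighbouring segments as reconstructed: Seran h could go back to *f or *h; Dozilu f can only go back to *f — the one source consistent with every daughter is *f.
Verify the candidate proto-form against each daughter:
Seran: *futemkat > futimkat > hutimkat > hudimkat  (by pre-nasal raising, unconditioned shift, intervocalic voicing)
Dozilu: *futemkat > fotemkat > fosemkat  (by vowel merger, intervocalic lenition)
Only *futemkat yields all of Seran hudimkat, Dozilu fosemkat.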